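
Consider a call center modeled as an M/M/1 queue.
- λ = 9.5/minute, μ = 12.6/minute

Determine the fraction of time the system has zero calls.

ρ = λ/μ = 9.5/12.6 = 0.7540
P(0) = 1 - ρ = 1 - 0.7540 = 0.2460
The server is idle 24.60% of the time.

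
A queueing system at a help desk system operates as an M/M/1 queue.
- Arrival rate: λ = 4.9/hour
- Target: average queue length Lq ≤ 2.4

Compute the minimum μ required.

For M/M/1: Lq = λ²/(μ(μ-λ))
Need Lq ≤ 2.4, i.e. μ(μ-λ) ≥ λ²/2.4
μ² - 4.9μ - 24.01/2.4 ≥ 0  →  μ² - 4.9μ - 10.00417 ≥ 0
Quadratic formula (positive root): μ = [λ + √(λ² + 4×10.00417)]/2
Discriminant: 24.01 + 4×10.00417 = 64.0267, √64.0267 = 8.0017
μ ≥ (4.9 + 8.0017)/2 = 6.4508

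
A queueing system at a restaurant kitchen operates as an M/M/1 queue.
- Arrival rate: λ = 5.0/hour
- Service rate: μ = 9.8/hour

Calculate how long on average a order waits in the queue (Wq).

First, compute utilization: ρ = λ/μ = 5.0/9.8 = 0.5102
For M/M/1: Wq = λ/(μ(μ-λ))
Wq = 5.0/(9.8 × (9.8-5.0))
Wq = 5.0/(9.8 × 4.80)
Wq = 0.1063 hours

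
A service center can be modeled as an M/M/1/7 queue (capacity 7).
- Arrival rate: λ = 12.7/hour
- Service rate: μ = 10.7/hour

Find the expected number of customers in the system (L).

ρ = λ/μ = 12.7/10.7 = 1.186916
P₀ = (1-ρ)/(1-ρ^(K+1)) = (1-1.186916)/(1-1.186916^8) = -0.1869/-2.9388 = 0.06360
P_K = P₀×ρ^K = 0.06360 × 1.186916^7 = 0.06360 × 3.3185 = 0.2111
L = ρ[1 - (K+1)ρ^K + Kρ^(K+1)] / [(1-ρ)(1-ρ^(K+1))]
L = 1.186916 × (1 - 8×3.318485 + 7×3.938763) / ((1 - 1.186916) × (1 - 3.938763)) = 4.3722 customers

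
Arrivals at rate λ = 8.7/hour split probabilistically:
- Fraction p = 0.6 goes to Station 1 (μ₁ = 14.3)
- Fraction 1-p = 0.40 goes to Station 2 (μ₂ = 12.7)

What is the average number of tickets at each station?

Effective rates: λ₁ = 8.7×0.6 = 5.22, λ₂ = 8.7×0.40 = 3.48
Station 1: ρ₁ = 5.22/14.3 = 0.36503, L₁ = ρ₁/(1-ρ₁) = 0.36503/(1-0.36503) = 0.5749
Station 2: ρ₂ = 3.48/12.7 = 0.2740, L₂ = ρ₂/(1-ρ₂) = 0.2740/(1-0.2740) = 0.3774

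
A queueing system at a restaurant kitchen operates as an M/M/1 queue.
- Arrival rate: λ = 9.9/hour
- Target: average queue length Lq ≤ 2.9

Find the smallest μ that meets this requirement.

For M/M/1: Lq = λ²/(μ(μ-λ))
Need Lq ≤ 2.9, i.e. μ(μ-λ) ≥ λ²/2.9
μ² - 9.9μ - 98.01/2.9 ≥ 0  →  μ² - 9.9μ - 33.79655 ≥ 0
Quadratic formula (positive root): μ = [λ + √(λ² + 4×33.79655)]/2
Discriminant: 98.01 + 4×33.79655 = 233.1962, √233.1962 = 15.2708
μ ≥ (9.9 + 15.2708)/2 = 12.5854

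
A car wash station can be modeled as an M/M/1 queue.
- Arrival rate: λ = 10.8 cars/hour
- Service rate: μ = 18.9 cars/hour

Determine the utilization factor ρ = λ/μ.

Server utilization: ρ = λ/μ
ρ = 10.8/18.9 = 0.5714
The server is busy 57.14% of the time.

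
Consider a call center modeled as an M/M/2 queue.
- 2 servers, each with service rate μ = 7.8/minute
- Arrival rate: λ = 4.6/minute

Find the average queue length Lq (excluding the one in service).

Traffic intensity: ρ = λ/(cμ) = 4.6/(2×7.8) = 0.2949
Since ρ = 0.2949 < 1, system is stable.
Offered load a = λ/μ = cρ = 4.6/7.8 = 0.5897
P₀ = [ Σₙ₌₀^1 aⁿ/n! + a^2/(2!(1-ρ)) ]⁻¹
Σ = a^0/0! + a^1/1! = 1.0000 + 0.5897 = 1.5897
a^2/(2!(1-ρ)) = 0.3478/(2 × 0.7051) = 0.2466
P₀ = 1/(1.5897 + 0.2466) = 0.5446
Lq = P₀·a^2·ρ / (2!(1-ρ)²) = 0.54455 × 0.34780 × 0.29487 / (2 × 0.49721) = 0.05616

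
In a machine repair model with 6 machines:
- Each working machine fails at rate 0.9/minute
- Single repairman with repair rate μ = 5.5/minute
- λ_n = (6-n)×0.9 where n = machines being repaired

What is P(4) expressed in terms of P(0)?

P(4)/P(0) = ∏_{i=0}^{4-1} λ_i/μ_{i+1}
= (6-0)×0.9/5.5 × (6-1)×0.9/5.5 × (6-2)×0.9/5.5 × (6-3)×0.9/5.5
= 0.2581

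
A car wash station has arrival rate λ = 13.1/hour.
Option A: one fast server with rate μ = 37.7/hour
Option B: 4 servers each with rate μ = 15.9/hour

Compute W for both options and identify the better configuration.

Option A: single server μ = 37.7 (M/M/1)
  ρ_A = 13.1/37.7 = 0.3475
  W_A = 1/(μ-λ) = 1/(37.7-13.1) = 1/24.60 = 0.04065

Option B: 4 servers μ = 15.9 (M/M/4)
  ρ_B = λ/(cμ) = 13.1/(4×15.9) = 0.2060
  Offered load a = λ/μ = cρ = 13.1/15.9 = 0.8239
  P₀ = [ Σₙ₌₀^3 aⁿ/n! + a^4/(4!(1-ρ)) ]⁻¹
  Σ = a^0/0! + a^1/1! + a^2/2! + a^3/3! = 1.0000 + 0.8239 + 0.3394 + 0.09321 = 2.2565
  a^4/(4!(1-ρ)) = 0.4608/(24 × 0.7940) = 0.02418
  P₀ = 1/(2.2565 + 0.02418) = 0.4385
  Lq = P₀·a^4·ρ / (4!(1-ρ)²) = 0.43846 × 0.46078 × 0.20597 / (24 × 0.63048) = 0.002750
  Wq_B = Lq/λ = 0.002750/13.1 = 0.0002099
  W_B = Wq_B + 1/μ = 0.0002099 + 0.06289 = 0.06310

Since W_A = 0.04065 < W_B = 0.06310, Option A (single fast server) has the shorter time in system.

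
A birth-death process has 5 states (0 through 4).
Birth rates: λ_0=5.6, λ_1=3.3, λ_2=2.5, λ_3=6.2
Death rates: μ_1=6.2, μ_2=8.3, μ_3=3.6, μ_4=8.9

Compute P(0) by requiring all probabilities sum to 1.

Ratios P(n)/P(0) = (λ₀···λₙ₋₁)/(μ₁···μₙ):
P(1)/P(0) = (5.6)/(6.2) = 0.903226
P(2)/P(0) = (5.6×3.3)/(6.2×8.3) = 0.359114
P(3)/P(0) = (5.6×3.3×2.5)/(6.2×8.3×3.6) = 0.249385
P(4)/P(0) = (5.6×3.3×2.5×6.2)/(6.2×8.3×3.6×8.9) = 0.173729

Normalization: ∑ P(n) = 1
P(0) × (1.00000 + 0.903226 + 0.359114 + 0.249385 + 0.173729) = 1
P(0) × 2.6855 = 1
P(0) = 1/2.6855 = 0.3724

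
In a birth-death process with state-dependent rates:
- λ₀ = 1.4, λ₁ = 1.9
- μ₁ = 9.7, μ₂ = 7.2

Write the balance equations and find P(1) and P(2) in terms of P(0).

Balance equations:
State 0: λ₀P₀ = μ₁P₁ → P₁ = (λ₀/μ₁)P₀ = (1.4/9.7)P₀ = 0.1443P₀
State 1: P₂ = (λ₀λ₁)/(μ₁μ₂)P₀ = (1.4×1.9)/(9.7×7.2)P₀ = 0.03809P₀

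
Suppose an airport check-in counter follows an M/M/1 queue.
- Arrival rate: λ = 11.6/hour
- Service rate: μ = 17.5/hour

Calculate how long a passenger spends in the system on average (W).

First, compute utilization: ρ = λ/μ = 11.6/17.5 = 0.6629
For M/M/1: W = 1/(μ-λ)
W = 1/(17.5-11.6) = 1/5.90
W = 0.1695 hours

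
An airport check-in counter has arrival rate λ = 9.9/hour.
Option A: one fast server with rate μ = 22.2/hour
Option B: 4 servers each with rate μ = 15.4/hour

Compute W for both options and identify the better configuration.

Option A: single server μ = 22.2 (M/M/1)
  ρ_A = 9.9/22.2 = 0.4459
  W_A = 1/(μ-λ) = 1/(22.2-9.9) = 1/12.30 = 0.08130

Option B: 4 servers μ = 15.4 (M/M/4)
  ρ_B = λ/(cμ) = 9.9/(4×15.4) = 0.1607
  Offered load a = λ/μ = cρ = 9.9/15.4 = 0.6429
  P₀ = [ Σₙ₌₀^3 aⁿ/n! + a^4/(4!(1-ρ)) ]⁻¹
  Σ = a^0/0! + a^1/1! + a^2/2! + a^3/3! = 1.0000 + 0.6429 + 0.2066 + 0.04428 = 1.8938
  a^4/(4!(1-ρ)) = 0.1708/(24 × 0.8393) = 0.008479
  P₀ = 1/(1.8938 + 0.008479) = 0.5257
  Lq = P₀·a^4·ρ / (4!(1-ρ)²) = 0.5257 × 0.1708 × 0.1607 / (24 × 0.7044) = 0.0008535
  Wq_B = Lq/λ = 0.00085352/9.9 = 0.000086214
  W_B = Wq_B + 1/μ = 0.000086214 + 0.064935 = 0.06502

Since W_B = 0.06502 < W_A = 0.08130, Option B (multiple servers) has the shorter time in system.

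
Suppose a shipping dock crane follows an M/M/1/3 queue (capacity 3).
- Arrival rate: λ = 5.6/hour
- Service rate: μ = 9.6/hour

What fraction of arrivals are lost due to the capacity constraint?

ρ = λ/μ = 5.6/9.6 = 0.58333
P₀ = (1-ρ)/(1-ρ^(K+1)) = (1-0.58333)/(1-0.58333^4) = 0.41667/0.88421 = 0.4712
P_K = P₀×ρ^K = 0.471232 × 0.58333^3 = 0.471232 × 0.198492 = 0.09354
Blocking probability = 9.35%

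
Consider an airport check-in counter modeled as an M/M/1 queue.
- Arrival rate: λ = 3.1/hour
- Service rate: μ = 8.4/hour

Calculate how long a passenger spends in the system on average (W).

First, compute utilization: ρ = λ/μ = 3.1/8.4 = 0.3690
For M/M/1: W = 1/(μ-λ)
W = 1/(8.4-3.1) = 1/5.30
W = 0.1887 hours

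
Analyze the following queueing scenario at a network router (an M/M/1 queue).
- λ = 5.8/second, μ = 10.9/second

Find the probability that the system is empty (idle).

ρ = λ/μ = 5.8/10.9 = 0.5321
P(0) = 1 - ρ = 1 - 0.5321 = 0.4679
The server is idle 46.79% of the time.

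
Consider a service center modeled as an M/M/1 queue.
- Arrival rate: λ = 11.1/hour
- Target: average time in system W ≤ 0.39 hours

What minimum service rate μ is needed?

For M/M/1: W = 1/(μ-λ)
Need W ≤ 0.39, so 1/(μ-λ) ≤ 0.39
μ - λ ≥ 1/0.39 = 2.5641
μ ≥ 11.1 + 2.5641 = 13.6641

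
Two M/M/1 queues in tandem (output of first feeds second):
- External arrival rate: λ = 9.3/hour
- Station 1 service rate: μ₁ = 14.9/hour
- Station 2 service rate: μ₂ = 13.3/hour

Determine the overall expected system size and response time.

By Jackson's theorem, each station behaves as independent M/M/1.
Station 1: ρ₁ = 9.3/14.9 = 0.6242, L₁ = ρ₁/(1-ρ₁) = λ/(μ₁-λ) = 9.3/5.60 = 1.6607
Station 2: ρ₂ = 9.3/13.3 = 0.6992, L₂ = ρ₂/(1-ρ₂) = λ/(μ₂-λ) = 9.3/4.00 = 2.3250
Total: L = L₁ + L₂ = 1.6607 + 2.3250 = 3.9857
W = L/λ = 3.9857/9.3 = 0.4286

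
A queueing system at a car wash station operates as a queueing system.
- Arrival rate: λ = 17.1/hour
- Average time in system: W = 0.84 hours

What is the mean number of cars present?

Little's Law: L = λW
L = 17.1 × 0.84 = 14.3640 cars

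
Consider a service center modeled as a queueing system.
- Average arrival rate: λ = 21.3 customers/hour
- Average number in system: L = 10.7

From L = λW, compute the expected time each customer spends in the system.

Little's Law: L = λW, so W = L/λ
W = 10.7/21.3 = 0.5023 hours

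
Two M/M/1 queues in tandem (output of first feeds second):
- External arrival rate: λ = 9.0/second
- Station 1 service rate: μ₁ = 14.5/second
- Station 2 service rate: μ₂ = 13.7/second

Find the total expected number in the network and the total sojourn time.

By Jackson's theorem, each station behaves as independent M/M/1.
Station 1: ρ₁ = 9.0/14.5 = 0.6207, L₁ = ρ₁/(1-ρ₁) = λ/(μ₁-λ) = 9.0/5.50 = 1.6364
Station 2: ρ₂ = 9.0/13.7 = 0.6569, L₂ = ρ₂/(1-ρ₂) = λ/(μ₂-λ) = 9.0/4.70 = 1.9149
Total: L = L₁ + L₂ = 1.6364 + 1.9149 = 3.5513
W = L/λ = 3.5513/9.0 = 0.3946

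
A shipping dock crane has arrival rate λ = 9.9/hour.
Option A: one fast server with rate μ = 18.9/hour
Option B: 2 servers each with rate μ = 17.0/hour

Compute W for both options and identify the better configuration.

Option A: single server μ = 18.9 (M/M/1)
  ρ_A = 9.9/18.9 = 0.5238
  W_A = 1/(μ-λ) = 1/(18.9-9.9) = 1/9.00 = 0.1111

Option B: 2 servers μ = 17.0 (M/M/2)
  ρ_B = λ/(cμ) = 9.9/(2×17.0) = 0.2912
  Offered load a = λ/μ = cρ = 9.9/17.0 = 0.5824
  P₀ = [ Σₙ₌₀^1 aⁿ/n! + a^2/(2!(1-ρ)) ]⁻¹
  Σ = a^0/0! + a^1/1! = 1.0000 + 0.5824 = 1.5824
  a^2/(2!(1-ρ)) = 0.3391/(2 × 0.7088) = 0.2392
  P₀ = 1/(1.5824 + 0.2392) = 0.5490
  Lq = P₀·a^2·ρ / (2!(1-ρ)²) = 0.5490 × 0.3391 × 0.2912 / (2 × 0.5024) = 0.05395
  Wq_B = Lq/λ = 0.05395/9.9 = 0.005449
  W_B = Wq_B + 1/μ = 0.005449 + 0.05882 = 0.06427

Since W_B = 0.06427 < W_A = 0.1111, Option B (multiple servers) has the shorter time in system.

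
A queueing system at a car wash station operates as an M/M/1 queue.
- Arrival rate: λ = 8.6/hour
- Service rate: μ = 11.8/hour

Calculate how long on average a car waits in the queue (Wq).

First, compute utilization: ρ = λ/μ = 8.6/11.8 = 0.7288
For M/M/1: Wq = λ/(μ(μ-λ))
Wq = 8.6/(11.8 × (11.8-8.6))
Wq = 8.6/(11.8 × 3.20)
Wq = 0.2278 hours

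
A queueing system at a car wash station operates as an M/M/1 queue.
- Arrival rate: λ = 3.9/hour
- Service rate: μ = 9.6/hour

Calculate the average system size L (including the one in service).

ρ = λ/μ = 3.9/9.6 = 0.4062
For M/M/1: L = λ/(μ-λ)
L = 3.9/(9.6-3.9) = 3.9/5.70
L = 0.6842 cars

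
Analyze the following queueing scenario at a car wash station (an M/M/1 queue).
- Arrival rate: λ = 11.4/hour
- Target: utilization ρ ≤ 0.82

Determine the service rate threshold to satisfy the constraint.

ρ = λ/μ, so μ = λ/ρ
μ ≥ 11.4/0.82 = 13.9024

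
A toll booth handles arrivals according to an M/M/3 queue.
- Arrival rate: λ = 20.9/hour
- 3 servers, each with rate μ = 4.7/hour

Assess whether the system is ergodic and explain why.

Stability requires ρ = λ/(cμ) < 1
ρ = 20.9/(3 × 4.7) = 20.9/14.10 = 1.4823
Since 1.4823 ≥ 1, the system is UNSTABLE.
Need c > λ/μ = 20.9/4.7 = 4.45.
Minimum servers needed: c = 5.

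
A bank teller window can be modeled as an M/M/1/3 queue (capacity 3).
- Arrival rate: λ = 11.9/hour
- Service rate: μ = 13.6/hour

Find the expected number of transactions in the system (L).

ρ = λ/μ = 11.9/13.6 = 0.8750
P₀ = (1-ρ)/(1-ρ^(K+1)) = (1-0.8750)/(1-0.8750^4) = 0.1250/0.4138 = 0.3021
P_K = P₀×ρ^K = 0.3021 × 0.8750^3 = 0.3021 × 0.6699 = 0.2024
L = ρ[1 - (K+1)ρ^K + Kρ^(K+1)] / [(1-ρ)(1-ρ^(K+1))]
L = 0.8750 × (1 - 4×0.669922 + 3×0.586182) / ((1 - 0.8750) × (1 - 0.586182)) = 1.3339 transactions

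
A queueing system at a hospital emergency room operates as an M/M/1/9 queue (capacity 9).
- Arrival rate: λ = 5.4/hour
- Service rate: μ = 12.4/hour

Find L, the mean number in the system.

ρ = λ/μ = 5.4/12.4 = 0.43548
P₀ = (1-ρ)/(1-ρ^(K+1)) = (1-0.43548)/(1-0.43548^10) = 0.56452/0.99975 = 0.5647
P_K = P₀×ρ^K = 0.5647 × 0.43548^9 = 0.5647 × 0.0005633 = 0.0003181
L = ρ[1 - (K+1)ρ^K + Kρ^(K+1)] / [(1-ρ)(1-ρ^(K+1))]
L = 0.43548 × (1 - 10×0.0005633 + 9×0.0002453) / ((1 - 0.43548) × (1 - 0.0002453)) = 0.7690 patients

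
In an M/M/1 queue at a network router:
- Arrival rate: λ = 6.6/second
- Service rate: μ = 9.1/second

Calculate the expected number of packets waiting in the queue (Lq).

ρ = λ/μ = 6.6/9.1 = 0.7253
For M/M/1: Lq = λ²/(μ(μ-λ))
Lq = 43.56/(9.1 × 2.50)
Lq = 1.9147 packets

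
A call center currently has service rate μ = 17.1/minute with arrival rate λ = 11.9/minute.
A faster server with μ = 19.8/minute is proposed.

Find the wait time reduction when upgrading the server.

System 1: ρ₁ = 11.9/17.1 = 0.6959, W₁ = 1/(17.1-11.9) = 0.19231
System 2: ρ₂ = 11.9/19.8 = 0.6010, W₂ = 1/(19.8-11.9) = 0.12658
Improvement: (W₁-W₂)/W₁ = (0.19231-0.12658)/0.19231 = 34.18%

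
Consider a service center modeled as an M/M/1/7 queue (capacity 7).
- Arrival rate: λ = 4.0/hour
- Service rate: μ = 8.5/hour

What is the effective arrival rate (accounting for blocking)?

ρ = λ/μ = 4.0/8.5 = 0.47059
P₀ = (1-ρ)/(1-ρ^(K+1)) = (1-0.47059)/(1-0.47059^8) = 0.5294/0.9976 = 0.5307
P_K = P₀×ρ^K = 0.5307 × 0.47059^7 = 0.5307 × 0.005111 = 0.002712
λ_eff = λ(1-P_K) = 4.0 × (1 - 0.002712) = 4.0 × 0.9973 = 3.9892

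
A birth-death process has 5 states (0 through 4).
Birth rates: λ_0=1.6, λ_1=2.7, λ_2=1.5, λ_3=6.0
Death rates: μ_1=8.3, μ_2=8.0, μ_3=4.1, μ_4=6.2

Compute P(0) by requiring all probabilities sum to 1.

Ratios P(n)/P(0) = (λ₀···λₙ₋₁)/(μ₁···μₙ):
P(1)/P(0) = (1.6)/(8.3) = 0.1928
P(2)/P(0) = (1.6×2.7)/(8.3×8.0) = 0.06506
P(3)/P(0) = (1.6×2.7×1.5)/(8.3×8.0×4.1) = 0.02380
P(4)/P(0) = (1.6×2.7×1.5×6.0)/(8.3×8.0×4.1×6.2) = 0.02303

Normalization: ∑ P(n) = 1
P(0) × (1.0000 + 0.1928 + 0.06506 + 0.02380 + 0.02303) = 1
P(0) × 1.3047 = 1
P(0) = 1/1.3047 = 0.7665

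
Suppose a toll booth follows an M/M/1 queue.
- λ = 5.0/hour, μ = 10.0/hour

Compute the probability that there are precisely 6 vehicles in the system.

ρ = λ/μ = 5.0/10.0 = 0.5000
P(n) = (1-ρ)ρⁿ
P(6) = (1-0.5000) × 0.5000^6
P(6) = 0.50000 × 0.015625
P(6) = 0.007812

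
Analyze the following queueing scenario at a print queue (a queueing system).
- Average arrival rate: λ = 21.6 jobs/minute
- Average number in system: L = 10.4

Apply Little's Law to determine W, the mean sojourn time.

Little's Law: L = λW, so W = L/λ
W = 10.4/21.6 = 0.4815 minutes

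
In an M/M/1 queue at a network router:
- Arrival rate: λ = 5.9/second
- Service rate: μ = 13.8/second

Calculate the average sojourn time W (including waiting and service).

First, compute utilization: ρ = λ/μ = 5.9/13.8 = 0.4275
For M/M/1: W = 1/(μ-λ)
W = 1/(13.8-5.9) = 1/7.90
W = 0.1266 seconds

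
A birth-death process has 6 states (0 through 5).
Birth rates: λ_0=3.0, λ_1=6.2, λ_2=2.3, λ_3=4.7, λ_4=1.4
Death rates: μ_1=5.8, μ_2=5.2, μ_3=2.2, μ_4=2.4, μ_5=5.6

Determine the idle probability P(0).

Ratios P(n)/P(0) = (λ₀···λₙ₋₁)/(μ₁···μₙ):
P(1)/P(0) = (3.0)/(5.8) = 0.51724
P(2)/P(0) = (3.0×6.2)/(5.8×5.2) = 0.61671
P(3)/P(0) = (3.0×6.2×2.3)/(5.8×5.2×2.2) = 0.64474
P(4)/P(0) = (3.0×6.2×2.3×4.7)/(5.8×5.2×2.2×2.4) = 1.2626
P(5)/P(0) = (3.0×6.2×2.3×4.7×1.4)/(5.8×5.2×2.2×2.4×5.6) = 0.31566

Normalization: ∑ P(n) = 1
P(0) × (1.0000 + 0.51724 + 0.61671 + 0.64474 + 1.2626 + 0.31566) = 1
P(0) × 4.3570 = 1
P(0) = 1/4.3570 = 0.2295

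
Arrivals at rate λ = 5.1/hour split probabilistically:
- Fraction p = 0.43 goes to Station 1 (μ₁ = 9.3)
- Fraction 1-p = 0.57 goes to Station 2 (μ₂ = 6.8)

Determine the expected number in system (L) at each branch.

Effective rates: λ₁ = 5.1×0.43 = 2.193, λ₂ = 5.1×0.57 = 2.907
Station 1: ρ₁ = 2.193/9.3 = 0.2358, L₁ = ρ₁/(1-ρ₁) = 0.2358/(1-0.2358) = 0.3086
Station 2: ρ₂ = 2.907/6.8 = 0.4275, L₂ = ρ₂/(1-ρ₂) = 0.4275/(1-0.4275) = 0.7467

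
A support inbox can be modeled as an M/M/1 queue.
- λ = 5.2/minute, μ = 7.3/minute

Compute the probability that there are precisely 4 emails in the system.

ρ = λ/μ = 5.2/7.3 = 0.71233
P(n) = (1-ρ)ρⁿ
P(4) = (1-0.71233) × 0.71233^4
P(4) = 0.28767 × 0.25747
P(4) = 0.07407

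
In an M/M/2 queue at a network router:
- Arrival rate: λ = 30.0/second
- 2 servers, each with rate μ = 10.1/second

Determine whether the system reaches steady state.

Stability requires ρ = λ/(cμ) < 1
ρ = 30.0/(2 × 10.1) = 30.0/20.20 = 1.4851
Since 1.4851 ≥ 1, the system is UNSTABLE.
Need c > λ/μ = 30.0/10.1 = 2.97.
Minimum servers needed: c = 3.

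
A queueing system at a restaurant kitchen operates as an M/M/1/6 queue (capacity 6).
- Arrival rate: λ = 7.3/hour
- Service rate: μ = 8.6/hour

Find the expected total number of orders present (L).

ρ = λ/μ = 7.3/8.6 = 0.84884
P₀ = (1-ρ)/(1-ρ^(K+1)) = (1-0.84884)/(1-0.84884^7) = 0.1512/0.6825 = 0.2215
P_K = P₀×ρ^K = 0.22149 × 0.84884^6 = 0.22149 × 0.37407 = 0.08285
L = ρ[1 - (K+1)ρ^K + Kρ^(K+1)] / [(1-ρ)(1-ρ^(K+1))]
L = 0.84884 × (1 - 7×0.374072 + 6×0.317527) / ((1 - 0.84884) × (1 - 0.317527)) = 2.3587 orders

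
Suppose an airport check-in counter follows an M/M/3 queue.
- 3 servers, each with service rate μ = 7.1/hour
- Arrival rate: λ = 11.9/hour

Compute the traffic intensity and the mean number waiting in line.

Traffic intensity: ρ = λ/(cμ) = 11.9/(3×7.1) = 0.5587
Since ρ = 0.5587 < 1, system is stable.
Offered load a = λ/μ = cρ = 11.9/7.1 = 1.6761
P₀ = [ Σₙ₌₀^2 aⁿ/n! + a^3/(3!(1-ρ)) ]⁻¹
Σ = a^0/0! + a^1/1! + a^2/2! = 1.00000 + 1.67606 + 1.40458 = 4.0806
a^3/(3!(1-ρ)) = 4.70832/(6 × 0.441315) = 1.7781
P₀ = 1/(4.0806 + 1.7781) = 0.1707
Lq = P₀·a^3·ρ / (3!(1-ρ)²) = 0.1707 × 4.7083 × 0.5587 / (6 × 0.1948) = 0.3842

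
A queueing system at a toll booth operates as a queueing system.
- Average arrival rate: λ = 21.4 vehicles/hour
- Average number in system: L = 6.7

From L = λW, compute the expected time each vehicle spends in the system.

Little's Law: L = λW, so W = L/λ
W = 6.7/21.4 = 0.3131 hours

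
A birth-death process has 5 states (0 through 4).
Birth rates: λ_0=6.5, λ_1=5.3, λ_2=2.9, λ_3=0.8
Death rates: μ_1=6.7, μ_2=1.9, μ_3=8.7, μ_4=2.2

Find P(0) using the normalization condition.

Ratios P(n)/P(0) = (λ₀···λₙ₋₁)/(μ₁···μₙ):
P(1)/P(0) = (6.5)/(6.7) = 0.9701
P(2)/P(0) = (6.5×5.3)/(6.7×1.9) = 2.7062
P(3)/P(0) = (6.5×5.3×2.9)/(6.7×1.9×8.7) = 0.9021
P(4)/P(0) = (6.5×5.3×2.9×0.8)/(6.7×1.9×8.7×2.2) = 0.3280

Normalization: ∑ P(n) = 1
P(0) × (1.0000 + 0.9701 + 2.7062 + 0.9021 + 0.3280) = 1
P(0) × 5.9064 = 1
P(0) = 1/5.9064 = 0.1693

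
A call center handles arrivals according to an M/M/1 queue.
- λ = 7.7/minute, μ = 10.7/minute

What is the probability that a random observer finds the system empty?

ρ = λ/μ = 7.7/10.7 = 0.7196
P(0) = 1 - ρ = 1 - 0.7196 = 0.2804
The server is idle 28.04% of the time.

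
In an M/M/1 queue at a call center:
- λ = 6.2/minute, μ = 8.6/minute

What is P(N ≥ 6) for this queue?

ρ = λ/μ = 6.2/8.6 = 0.7209
P(N ≥ n) = ρⁿ
P(N ≥ 6) = 0.7209^6
P(N ≥ 6) = 0.1404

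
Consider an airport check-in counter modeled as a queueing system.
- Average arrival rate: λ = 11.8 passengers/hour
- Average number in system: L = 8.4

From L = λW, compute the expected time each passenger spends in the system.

Little's Law: L = λW, so W = L/λ
W = 8.4/11.8 = 0.7119 hours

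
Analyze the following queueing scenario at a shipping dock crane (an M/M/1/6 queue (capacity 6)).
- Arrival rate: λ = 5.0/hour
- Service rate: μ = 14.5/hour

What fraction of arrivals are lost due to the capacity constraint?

ρ = λ/μ = 5.0/14.5 = 0.34483
P₀ = (1-ρ)/(1-ρ^(K+1)) = (1-0.34483)/(1-0.34483^7) = 0.6552/0.9994 = 0.6556
P_K = P₀×ρ^K = 0.6556 × 0.34483^6 = 0.6556 × 0.001681 = 0.001102
Blocking probability = 0.11%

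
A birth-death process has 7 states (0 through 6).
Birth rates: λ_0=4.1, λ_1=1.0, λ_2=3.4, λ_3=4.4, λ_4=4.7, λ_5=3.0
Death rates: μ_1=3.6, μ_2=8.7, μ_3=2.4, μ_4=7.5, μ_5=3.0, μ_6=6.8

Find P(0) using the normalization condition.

Ratios P(n)/P(0) = (λ₀···λₙ₋₁)/(μ₁···μₙ):
P(1)/P(0) = (4.1)/(3.6) = 1.1389
P(2)/P(0) = (4.1×1.0)/(3.6×8.7) = 0.13091
P(3)/P(0) = (4.1×1.0×3.4)/(3.6×8.7×2.4) = 0.18545
P(4)/P(0) = (4.1×1.0×3.4×4.4)/(3.6×8.7×2.4×7.5) = 0.10880
P(5)/P(0) = (4.1×1.0×3.4×4.4×4.7)/(3.6×8.7×2.4×7.5×3.0) = 0.17045
P(6)/P(0) = (4.1×1.0×3.4×4.4×4.7×3.0)/(3.6×8.7×2.4×7.5×3.0×6.8) = 0.075199

Normalization: ∑ P(n) = 1
P(0) × (1.0000 + 1.1389 + 0.13091 + 0.18545 + 0.10880 + 0.17045 + 0.075199) = 1
P(0) × 2.8097 = 1
P(0) = 1/2.8097 = 0.3559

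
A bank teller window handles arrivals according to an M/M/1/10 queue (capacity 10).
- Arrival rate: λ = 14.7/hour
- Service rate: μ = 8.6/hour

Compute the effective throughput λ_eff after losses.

ρ = λ/μ = 14.7/8.6 = 1.7093
P₀ = (1-ρ)/(1-ρ^(K+1)) = (1-1.7093)/(1-1.7093^11) = -0.7093/-362.9161 = 0.001954
P_K = P₀×ρ^K = 0.0019544 × 1.7093^10 = 0.0019544 × 212.9036 = 0.4161
λ_eff = λ(1-P_K) = 14.7 × (1 - 0.41611) = 14.7 × 0.58389 = 8.5832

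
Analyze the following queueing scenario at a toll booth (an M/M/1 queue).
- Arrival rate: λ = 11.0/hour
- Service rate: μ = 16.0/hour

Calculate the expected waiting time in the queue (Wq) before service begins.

First, compute utilization: ρ = λ/μ = 11.0/16.0 = 0.6875
For M/M/1: Wq = λ/(μ(μ-λ))
Wq = 11.0/(16.0 × (16.0-11.0))
Wq = 11.0/(16.0 × 5.00)
Wq = 0.1375 hours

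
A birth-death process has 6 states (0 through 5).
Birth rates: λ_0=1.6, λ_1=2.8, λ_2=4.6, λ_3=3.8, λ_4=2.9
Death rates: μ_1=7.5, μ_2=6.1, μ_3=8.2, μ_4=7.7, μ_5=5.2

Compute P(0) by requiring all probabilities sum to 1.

Ratios P(n)/P(0) = (λ₀···λₙ₋₁)/(μ₁···μₙ):
P(1)/P(0) = (1.6)/(7.5) = 0.2133
P(2)/P(0) = (1.6×2.8)/(7.5×6.1) = 0.09792
P(3)/P(0) = (1.6×2.8×4.6)/(7.5×6.1×8.2) = 0.05493
P(4)/P(0) = (1.6×2.8×4.6×3.8)/(7.5×6.1×8.2×7.7) = 0.02711
P(5)/P(0) = (1.6×2.8×4.6×3.8×2.9)/(7.5×6.1×8.2×7.7×5.2) = 0.01512

Normalization: ∑ P(n) = 1
P(0) × (1.0000 + 0.2133 + 0.09792 + 0.05493 + 0.02711 + 0.01512) = 1
P(0) × 1.4084 = 1
P(0) = 1/1.4084 = 0.7100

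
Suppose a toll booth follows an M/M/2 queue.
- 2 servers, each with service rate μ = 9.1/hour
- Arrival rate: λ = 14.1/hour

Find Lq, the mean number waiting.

Traffic intensity: ρ = λ/(cμ) = 14.1/(2×9.1) = 0.7747
Since ρ = 0.7747 < 1, system is stable.
Offered load a = λ/μ = cρ = 14.1/9.1 = 1.5495
P₀ = [ Σₙ₌₀^1 aⁿ/n! + a^2/(2!(1-ρ)) ]⁻¹
Σ = a^0/0! + a^1/1! = 1.0000 + 1.5495 = 2.5495
a^2/(2!(1-ρ)) = 2.40080/(2 × 0.225275) = 5.3286
P₀ = 1/(2.5495 + 5.3286) = 0.1269
Lq = P₀·a^2·ρ / (2!(1-ρ)²) = 0.126935 × 2.40080 × 0.774725 / (2 × 0.0507487) = 2.3261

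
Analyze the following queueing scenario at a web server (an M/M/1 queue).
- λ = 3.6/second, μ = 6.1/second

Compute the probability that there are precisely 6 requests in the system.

ρ = λ/μ = 3.6/6.1 = 0.5902
P(n) = (1-ρ)ρⁿ
P(6) = (1-0.5902) × 0.5902^6
P(6) = 0.4098 × 0.04227
P(6) = 0.01732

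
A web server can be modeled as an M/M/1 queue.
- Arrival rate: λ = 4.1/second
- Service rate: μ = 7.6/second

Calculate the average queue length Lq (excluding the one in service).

ρ = λ/μ = 4.1/7.6 = 0.5395
For M/M/1: Lq = λ²/(μ(μ-λ))
Lq = 16.81/(7.6 × 3.50)
Lq = 0.6320 requests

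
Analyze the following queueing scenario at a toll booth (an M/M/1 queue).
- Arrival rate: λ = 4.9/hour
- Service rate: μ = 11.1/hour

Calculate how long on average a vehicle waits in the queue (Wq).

First, compute utilization: ρ = λ/μ = 4.9/11.1 = 0.4414
For M/M/1: Wq = λ/(μ(μ-λ))
Wq = 4.9/(11.1 × (11.1-4.9))
Wq = 4.9/(11.1 × 6.20)
Wq = 0.07120 hours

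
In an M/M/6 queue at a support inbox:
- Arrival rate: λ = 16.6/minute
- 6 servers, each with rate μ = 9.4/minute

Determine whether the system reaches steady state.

Stability requires ρ = λ/(cμ) < 1
ρ = 16.6/(6 × 9.4) = 16.6/56.40 = 0.2943
Since 0.2943 < 1, the system is STABLE.
The servers are busy 29.43% of the time.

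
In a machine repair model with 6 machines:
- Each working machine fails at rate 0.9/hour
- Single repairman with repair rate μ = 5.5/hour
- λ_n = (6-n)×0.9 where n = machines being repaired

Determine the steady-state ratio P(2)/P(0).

P(2)/P(0) = ∏_{i=0}^{2-1} λ_i/μ_{i+1}
= (6-0)×0.9/5.5 × (6-1)×0.9/5.5
= 0.8033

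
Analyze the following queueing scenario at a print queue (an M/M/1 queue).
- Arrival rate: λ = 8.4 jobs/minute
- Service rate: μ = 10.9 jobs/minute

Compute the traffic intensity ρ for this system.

Server utilization: ρ = λ/μ
ρ = 8.4/10.9 = 0.7706
The server is busy 77.06% of the time.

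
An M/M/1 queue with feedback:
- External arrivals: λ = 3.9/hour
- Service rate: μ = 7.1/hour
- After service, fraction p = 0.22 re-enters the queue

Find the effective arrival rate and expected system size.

Effective arrival rate: λ_eff = λ/(1-p) = 3.9/(1-0.22) = 3.9/0.78 = 5.0000
ρ = λ_eff/μ = 5.0000/7.1 = 0.70423
L = ρ/(1-ρ) = 0.70423/(1-0.70423) = 2.3810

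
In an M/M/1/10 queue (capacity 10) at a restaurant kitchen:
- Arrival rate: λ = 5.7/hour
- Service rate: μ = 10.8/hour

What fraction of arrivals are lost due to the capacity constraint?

ρ = λ/μ = 5.7/10.8 = 0.52778
P₀ = (1-ρ)/(1-ρ^(K+1)) = (1-0.52778)/(1-0.52778^11) = 0.4722/0.9991 = 0.4726
P_K = P₀×ρ^K = 0.4726 × 0.52778^10 = 0.4726 × 0.001677 = 0.0007926
Blocking probability = 0.07926%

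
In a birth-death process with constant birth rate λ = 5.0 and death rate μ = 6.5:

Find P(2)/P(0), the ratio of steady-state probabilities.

For constant rates: P(n)/P(0) = (λ/μ)^n
P(2)/P(0) = (5.0/6.5)^2 = 0.7692^2 = 0.5917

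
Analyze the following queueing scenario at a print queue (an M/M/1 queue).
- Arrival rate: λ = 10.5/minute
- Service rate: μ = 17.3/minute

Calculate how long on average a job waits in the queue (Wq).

First, compute utilization: ρ = λ/μ = 10.5/17.3 = 0.6069
For M/M/1: Wq = λ/(μ(μ-λ))
Wq = 10.5/(17.3 × (17.3-10.5))
Wq = 10.5/(17.3 × 6.80)
Wq = 0.08926 minutes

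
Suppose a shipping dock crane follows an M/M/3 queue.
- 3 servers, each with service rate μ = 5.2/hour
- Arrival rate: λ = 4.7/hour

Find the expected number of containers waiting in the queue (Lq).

Traffic intensity: ρ = λ/(cμ) = 4.7/(3×5.2) = 0.3013
Since ρ = 0.3013 < 1, system is stable.
Offered load a = λ/μ = cρ = 4.7/5.2 = 0.9038
P₀ = [ Σₙ₌₀^2 aⁿ/n! + a^3/(3!(1-ρ)) ]⁻¹
Σ = a^0/0! + a^1/1! + a^2/2! = 1.0000 + 0.9038 + 0.4085 = 2.3123
a^3/(3!(1-ρ)) = 0.7384/(6 × 0.6987) = 0.1761
P₀ = 1/(2.3123 + 0.1761) = 0.4019
Lq = P₀·a^3·ρ / (3!(1-ρ)²) = 0.40186 × 0.73839 × 0.30128 / (6 × 0.48821) = 0.03052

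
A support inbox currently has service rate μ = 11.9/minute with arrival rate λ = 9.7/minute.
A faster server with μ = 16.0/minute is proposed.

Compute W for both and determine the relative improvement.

System 1: ρ₁ = 9.7/11.9 = 0.8151, W₁ = 1/(11.9-9.7) = 0.4545
System 2: ρ₂ = 9.7/16.0 = 0.6062, W₂ = 1/(16.0-9.7) = 0.1587
Improvement: (W₁-W₂)/W₁ = (0.4545-0.1587)/0.4545 = 65.08%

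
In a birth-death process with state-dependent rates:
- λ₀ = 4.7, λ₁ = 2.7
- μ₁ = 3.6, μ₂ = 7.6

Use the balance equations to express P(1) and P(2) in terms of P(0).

Balance equations:
State 0: λ₀P₀ = μ₁P₁ → P₁ = (λ₀/μ₁)P₀ = (4.7/3.6)P₀ = 1.3056P₀
State 1: P₂ = (λ₀λ₁)/(μ₁μ₂)P₀ = (4.7×2.7)/(3.6×7.6)P₀ = 0.4638P₀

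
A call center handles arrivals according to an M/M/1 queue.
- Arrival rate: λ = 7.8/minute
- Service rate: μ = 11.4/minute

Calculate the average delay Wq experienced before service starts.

First, compute utilization: ρ = λ/μ = 7.8/11.4 = 0.6842
For M/M/1: Wq = λ/(μ(μ-λ))
Wq = 7.8/(11.4 × (11.4-7.8))
Wq = 7.8/(11.4 × 3.60)
Wq = 0.1901 minutes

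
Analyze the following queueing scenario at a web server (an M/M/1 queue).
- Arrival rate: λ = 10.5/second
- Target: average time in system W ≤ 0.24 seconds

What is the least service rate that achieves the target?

For M/M/1: W = 1/(μ-λ)
Need W ≤ 0.24, so 1/(μ-λ) ≤ 0.24
μ - λ ≥ 1/0.24 = 4.1667
μ ≥ 10.5 + 4.1667 = 14.6667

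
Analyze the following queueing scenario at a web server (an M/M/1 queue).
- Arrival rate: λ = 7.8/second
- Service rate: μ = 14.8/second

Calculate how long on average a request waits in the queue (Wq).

First, compute utilization: ρ = λ/μ = 7.8/14.8 = 0.5270
For M/M/1: Wq = λ/(μ(μ-λ))
Wq = 7.8/(14.8 × (14.8-7.8))
Wq = 7.8/(14.8 × 7.00)
Wq = 0.07529 seconds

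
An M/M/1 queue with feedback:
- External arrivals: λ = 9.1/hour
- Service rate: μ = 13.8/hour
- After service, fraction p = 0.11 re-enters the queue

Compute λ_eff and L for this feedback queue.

Effective arrival rate: λ_eff = λ/(1-p) = 9.1/(1-0.11) = 9.1/0.89 = 10.2247
ρ = λ_eff/μ = 10.2247/13.8 = 0.74092
L = ρ/(1-ρ) = 0.74092/(1-0.74092) = 2.8598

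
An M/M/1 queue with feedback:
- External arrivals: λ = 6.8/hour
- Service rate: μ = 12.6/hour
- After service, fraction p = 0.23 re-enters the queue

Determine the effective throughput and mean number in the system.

Effective arrival rate: λ_eff = λ/(1-p) = 6.8/(1-0.23) = 6.8/0.77 = 8.831169
ρ = λ_eff/μ = 8.831169/12.6 = 0.700886
L = ρ/(1-ρ) = 0.700886/(1-0.700886) = 2.3432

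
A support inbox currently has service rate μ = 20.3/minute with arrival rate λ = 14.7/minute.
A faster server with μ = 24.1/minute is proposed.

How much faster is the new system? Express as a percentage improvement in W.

System 1: ρ₁ = 14.7/20.3 = 0.7241, W₁ = 1/(20.3-14.7) = 0.1786
System 2: ρ₂ = 14.7/24.1 = 0.6100, W₂ = 1/(24.1-14.7) = 0.1064
Improvement: (W₁-W₂)/W₁ = (0.1786-0.1064)/0.1786 = 40.43%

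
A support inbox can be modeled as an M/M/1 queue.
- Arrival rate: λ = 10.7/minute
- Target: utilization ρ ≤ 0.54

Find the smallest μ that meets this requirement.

ρ = λ/μ, so μ = λ/ρ
μ ≥ 10.7/0.54 = 19.8148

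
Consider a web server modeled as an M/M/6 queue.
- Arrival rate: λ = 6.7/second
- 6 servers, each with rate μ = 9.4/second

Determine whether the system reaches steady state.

Stability requires ρ = λ/(cμ) < 1
ρ = 6.7/(6 × 9.4) = 6.7/56.40 = 0.1188
Since 0.1188 < 1, the system is STABLE.
The servers are busy 11.88% of the time.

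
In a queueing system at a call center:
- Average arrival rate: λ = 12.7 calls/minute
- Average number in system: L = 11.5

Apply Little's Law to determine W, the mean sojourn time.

Little's Law: L = λW, so W = L/λ
W = 11.5/12.7 = 0.9055 minutes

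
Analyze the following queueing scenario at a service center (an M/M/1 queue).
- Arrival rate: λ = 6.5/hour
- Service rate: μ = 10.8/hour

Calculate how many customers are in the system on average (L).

ρ = λ/μ = 6.5/10.8 = 0.6019
For M/M/1: L = λ/(μ-λ)
L = 6.5/(10.8-6.5) = 6.5/4.30
L = 1.5116 customers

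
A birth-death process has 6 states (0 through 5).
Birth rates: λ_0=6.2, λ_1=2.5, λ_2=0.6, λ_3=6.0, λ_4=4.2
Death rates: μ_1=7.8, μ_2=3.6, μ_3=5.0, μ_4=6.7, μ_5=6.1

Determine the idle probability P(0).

Ratios P(n)/P(0) = (λ₀···λₙ₋₁)/(μ₁···μₙ):
P(1)/P(0) = (6.2)/(7.8) = 0.7949
P(2)/P(0) = (6.2×2.5)/(7.8×3.6) = 0.5520
P(3)/P(0) = (6.2×2.5×0.6)/(7.8×3.6×5.0) = 0.06624
P(4)/P(0) = (6.2×2.5×0.6×6.0)/(7.8×3.6×5.0×6.7) = 0.05932
P(5)/P(0) = (6.2×2.5×0.6×6.0×4.2)/(7.8×3.6×5.0×6.7×6.1) = 0.04084

Normalization: ∑ P(n) = 1
P(0) × (1.0000 + 0.7949 + 0.5520 + 0.06624 + 0.05932 + 0.04084) = 1
P(0) × 2.5133 = 1
P(0) = 1/2.5133 = 0.3979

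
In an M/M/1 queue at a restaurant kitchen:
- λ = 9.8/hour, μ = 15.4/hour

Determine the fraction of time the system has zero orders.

ρ = λ/μ = 9.8/15.4 = 0.6364
P(0) = 1 - ρ = 1 - 0.6364 = 0.3636
The server is idle 36.36% of the time.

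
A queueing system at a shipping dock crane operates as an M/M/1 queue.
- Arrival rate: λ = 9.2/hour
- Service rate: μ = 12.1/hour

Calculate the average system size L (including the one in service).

ρ = λ/μ = 9.2/12.1 = 0.7603
For M/M/1: L = λ/(μ-λ)
L = 9.2/(12.1-9.2) = 9.2/2.90
L = 3.1724 containers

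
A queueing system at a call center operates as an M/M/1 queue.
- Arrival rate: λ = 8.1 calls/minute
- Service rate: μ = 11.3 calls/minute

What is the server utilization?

Server utilization: ρ = λ/μ
ρ = 8.1/11.3 = 0.7168
The server is busy 71.68% of the time.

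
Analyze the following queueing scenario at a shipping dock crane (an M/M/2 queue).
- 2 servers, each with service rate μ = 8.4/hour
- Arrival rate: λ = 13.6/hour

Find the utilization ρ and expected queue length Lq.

Traffic intensity: ρ = λ/(cμ) = 13.6/(2×8.4) = 0.8095
Since ρ = 0.8095 < 1, system is stable.
Offered load a = λ/μ = cρ = 13.6/8.4 = 1.6190
P₀ = [ Σₙ₌₀^1 aⁿ/n! + a^2/(2!(1-ρ)) ]⁻¹
Σ = a^0/0! + a^1/1! = 1.0000 + 1.6190 = 2.6190
a^2/(2!(1-ρ)) = 2.62132/(2 × 0.190476) = 6.8810
P₀ = 1/(2.6190 + 6.8810) = 0.1053
Lq = P₀·a^2·ρ / (2!(1-ρ)²) = 0.105263 × 2.62132 × 0.809524 / (2 × 0.0362812) = 3.0783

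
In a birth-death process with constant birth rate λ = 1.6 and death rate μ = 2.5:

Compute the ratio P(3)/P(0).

For constant rates: P(n)/P(0) = (λ/μ)^n
P(3)/P(0) = (1.6/2.5)^3 = 0.6400^3 = 0.2621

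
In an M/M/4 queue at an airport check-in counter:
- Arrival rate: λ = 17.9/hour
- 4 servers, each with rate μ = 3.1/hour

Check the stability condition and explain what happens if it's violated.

Stability requires ρ = λ/(cμ) < 1
ρ = 17.9/(4 × 3.1) = 17.9/12.40 = 1.4435
Since 1.4435 ≥ 1, the system is UNSTABLE.
Need c > λ/μ = 17.9/3.1 = 5.77.
Minimum servers needed: c = 6.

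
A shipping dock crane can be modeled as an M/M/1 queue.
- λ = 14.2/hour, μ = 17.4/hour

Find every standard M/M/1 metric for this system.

Step 1: ρ = λ/μ = 14.2/17.4 = 0.8161
Step 2: L = λ/(μ-λ) = 14.2/3.20 = 4.4375
Step 3: Lq = λ²/(μ(μ-λ)) = 201.64/(17.4×3.20) = 3.6214
Step 4: W = 1/(μ-λ) = 1/3.20 = 0.3125
Step 5: Wq = λ/(μ(μ-λ)) = 14.2/(17.4×3.20) = 0.2550
Step 6: P(0) = 1-ρ = 0.1839
Verify: L = λW = 14.2×0.3125 = 4.4375 ✔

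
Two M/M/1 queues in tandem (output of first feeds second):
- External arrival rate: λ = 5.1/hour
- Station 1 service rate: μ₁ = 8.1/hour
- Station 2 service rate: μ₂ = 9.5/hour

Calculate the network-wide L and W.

By Jackson's theorem, each station behaves as independent M/M/1.
Station 1: ρ₁ = 5.1/8.1 = 0.6296, L₁ = ρ₁/(1-ρ₁) = λ/(μ₁-λ) = 5.1/3.00 = 1.7000
Station 2: ρ₂ = 5.1/9.5 = 0.5368, L₂ = ρ₂/(1-ρ₂) = λ/(μ₂-λ) = 5.1/4.40 = 1.1591
Total: L = L₁ + L₂ = 1.7000 + 1.1591 = 2.8591
W = L/λ = 2.8591/5.1 = 0.5606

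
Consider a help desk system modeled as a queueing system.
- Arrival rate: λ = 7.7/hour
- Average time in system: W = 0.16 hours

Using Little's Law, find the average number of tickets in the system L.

Little's Law: L = λW
L = 7.7 × 0.16 = 1.2320 tickets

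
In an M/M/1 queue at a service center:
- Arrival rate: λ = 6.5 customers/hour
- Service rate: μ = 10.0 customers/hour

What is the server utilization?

Server utilization: ρ = λ/μ
ρ = 6.5/10.0 = 0.6500
The server is busy 65.00% of the time.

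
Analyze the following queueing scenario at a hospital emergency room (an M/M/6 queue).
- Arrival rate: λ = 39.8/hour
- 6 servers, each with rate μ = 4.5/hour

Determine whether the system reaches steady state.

Stability requires ρ = λ/(cμ) < 1
ρ = 39.8/(6 × 4.5) = 39.8/27.00 = 1.4741
Since 1.4741 ≥ 1, the system is UNSTABLE.
Need c > λ/μ = 39.8/4.5 = 8.84.
Minimum servers needed: c = 9.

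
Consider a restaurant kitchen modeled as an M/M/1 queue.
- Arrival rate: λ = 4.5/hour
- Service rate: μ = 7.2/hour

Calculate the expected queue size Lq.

ρ = λ/μ = 4.5/7.2 = 0.6250
For M/M/1: Lq = λ²/(μ(μ-λ))
Lq = 20.25/(7.2 × 2.70)
Lq = 1.0417 orders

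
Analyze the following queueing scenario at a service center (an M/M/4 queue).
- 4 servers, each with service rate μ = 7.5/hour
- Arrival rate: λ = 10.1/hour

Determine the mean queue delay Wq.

Traffic intensity: ρ = λ/(cμ) = 10.1/(4×7.5) = 0.3367
Since ρ = 0.3367 < 1, system is stable.
Offered load a = λ/μ = cρ = 10.1/7.5 = 1.3467
P₀ = [ Σₙ₌₀^3 aⁿ/n! + a^4/(4!(1-ρ)) ]⁻¹
Σ = a^0/0! + a^1/1! + a^2/2! + a^3/3! = 1.0000 + 1.3467 + 0.9068 + 0.4070 = 3.6605
a^4/(4!(1-ρ)) = 3.2888/(24 × 0.6633) = 0.2066
P₀ = 1/(3.6605 + 0.2066) = 0.2586
Lq = P₀·a^4·ρ / (4!(1-ρ)²) = 0.25860 × 3.2888 × 0.33667 / (24 × 0.44001) = 0.02711
Wq = Lq/λ = 0.027114/10.1 = 0.002685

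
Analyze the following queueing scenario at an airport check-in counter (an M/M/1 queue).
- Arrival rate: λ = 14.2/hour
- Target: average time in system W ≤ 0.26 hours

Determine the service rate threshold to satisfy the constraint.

For M/M/1: W = 1/(μ-λ)
Need W ≤ 0.26, so 1/(μ-λ) ≤ 0.26
μ - λ ≥ 1/0.26 = 3.8462
μ ≥ 14.2 + 3.8462 = 18.0462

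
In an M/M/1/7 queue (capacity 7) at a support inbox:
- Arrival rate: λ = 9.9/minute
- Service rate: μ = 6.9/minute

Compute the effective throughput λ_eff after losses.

ρ = λ/μ = 9.9/6.9 = 1.43478
P₀ = (1-ρ)/(1-ρ^(K+1)) = (1-1.43478)/(1-1.43478^8) = -0.4348/-16.9590 = 0.02564
P_K = P₀×ρ^K = 0.02564 × 1.43478^7 = 0.02564 × 12.5169 = 0.3209
λ_eff = λ(1-P_K) = 9.9 × (1 - 0.3209) = 9.9 × 0.6791 = 6.7231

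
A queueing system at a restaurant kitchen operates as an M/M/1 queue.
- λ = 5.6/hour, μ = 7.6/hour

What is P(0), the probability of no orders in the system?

ρ = λ/μ = 5.6/7.6 = 0.7368
P(0) = 1 - ρ = 1 - 0.7368 = 0.2632
The server is idle 26.32% of the time.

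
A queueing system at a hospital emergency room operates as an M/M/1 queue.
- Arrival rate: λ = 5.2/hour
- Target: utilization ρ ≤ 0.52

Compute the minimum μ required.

ρ = λ/μ, so μ = λ/ρ
μ ≥ 5.2/0.52 = 10.0000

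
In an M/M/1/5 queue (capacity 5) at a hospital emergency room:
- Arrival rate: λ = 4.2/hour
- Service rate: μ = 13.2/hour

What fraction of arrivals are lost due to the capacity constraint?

ρ = λ/μ = 4.2/13.2 = 0.31818
P₀ = (1-ρ)/(1-ρ^(K+1)) = (1-0.31818)/(1-0.31818^6) = 0.6818/0.9990 = 0.6825
P_K = P₀×ρ^K = 0.6825 × 0.31818^5 = 0.6825 × 0.003261 = 0.002226
Blocking probability = 0.22%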